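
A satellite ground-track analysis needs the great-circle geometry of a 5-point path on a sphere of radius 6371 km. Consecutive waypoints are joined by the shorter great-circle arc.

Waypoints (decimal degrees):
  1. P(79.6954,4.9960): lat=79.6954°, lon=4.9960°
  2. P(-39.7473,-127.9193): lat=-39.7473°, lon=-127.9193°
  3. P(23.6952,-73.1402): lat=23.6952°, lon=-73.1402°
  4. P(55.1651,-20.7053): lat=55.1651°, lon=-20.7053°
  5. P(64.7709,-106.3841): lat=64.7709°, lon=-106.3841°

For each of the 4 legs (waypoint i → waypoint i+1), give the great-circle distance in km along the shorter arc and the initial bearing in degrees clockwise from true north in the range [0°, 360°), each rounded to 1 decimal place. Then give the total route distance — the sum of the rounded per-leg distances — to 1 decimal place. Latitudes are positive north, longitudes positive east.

Leg 1: dist=15153.8 km, bearing=305.4°
Leg 2: dist=9054.1 km, bearing=49.2°
Leg 3: dist=5510.0 km, bearing=36.5°
Leg 4: dist=4499.0 km, bearing=319.1°
Total: 34216.9 km

Leg 1: φ1=1.3909471, φ2=-0.6937213, Δφ=-2.0846684, Δλ=-2.3198096 rad; a=sin²(Δφ/2)+cosφ1·cosφ2·sin²(Δλ/2)=0.8613703356; c=2·atan2(√a, √(1-a))=2.378556022; dist=6371·c=15153.780 ≈ 15153.8 km; running total=15153.8 km
Leg 1 bearing: y=sinΔλ·cosφ2=-0.56309191, x=cosφ1·sinφ2-sinφ1·cosφ2·cosΔλ=0.40071613; θ=atan2(y, x)=-54.5630° <0 so +360° → 305.4370° ≈ 305.4°
Leg 2: φ1=-0.6937213, φ2=0.4135593, Δφ=1.1072805, Δλ=0.9560757 rad; a=sin²(Δφ/2)+cosφ1·cosφ2·sin²(Δλ/2)=0.4254543160; c=2·atan2(√a, √(1-a))=1.421147020; dist=6371·c=9054.128 ≈ 9054.1 km; running total=24207.9 km
Leg 2 bearing: y=sinΔλ·cosφ2=0.74806394, x=cosφ1·sinφ2-sinφ1·cosφ2·cosΔλ=0.64666228; θ=atan2(y, x)=49.1583° ≈ 49.2°
Leg 3: φ1=0.4135593, φ2=0.9628126, Δφ=0.5492534, Δλ=0.9151616 rad; a=sin²(Δφ/2)+cosφ1·cosφ2·sin²(Δλ/2)=0.1756273579; c=2·atan2(√a, √(1-a))=0.864861811; dist=6371·c=5510.035 ≈ 5510.0 km; running total=29717.9 km
Leg 3 bearing: y=sinΔλ·cosφ2=0.45277886, x=cosφ1·sinφ2-sinφ1·cosφ2·cosΔλ=0.61165420; θ=atan2(y, x)=36.5108° ≈ 36.5°
Leg 4: φ1=0.9628126, φ2=1.1304655, Δφ=0.1676528, Δλ=-1.4953772 rad; a=sin²(Δφ/2)+cosφ1·cosφ2·sin²(Δλ/2)=0.1195745508; c=2·atan2(√a, √(1-a))=0.706172978; dist=6371·c=4499.028 ≈ 4499.0 km; running total=34216.9 km
Leg 4 bearing: y=sinΔλ·cosφ2=-0.42502713, x=cosφ1·sinφ2-sinφ1·cosφ2·cosΔλ=0.49036502; θ=atan2(y, x)=-40.9173° <0 so +360° → 319.0827° ≈ 319.1°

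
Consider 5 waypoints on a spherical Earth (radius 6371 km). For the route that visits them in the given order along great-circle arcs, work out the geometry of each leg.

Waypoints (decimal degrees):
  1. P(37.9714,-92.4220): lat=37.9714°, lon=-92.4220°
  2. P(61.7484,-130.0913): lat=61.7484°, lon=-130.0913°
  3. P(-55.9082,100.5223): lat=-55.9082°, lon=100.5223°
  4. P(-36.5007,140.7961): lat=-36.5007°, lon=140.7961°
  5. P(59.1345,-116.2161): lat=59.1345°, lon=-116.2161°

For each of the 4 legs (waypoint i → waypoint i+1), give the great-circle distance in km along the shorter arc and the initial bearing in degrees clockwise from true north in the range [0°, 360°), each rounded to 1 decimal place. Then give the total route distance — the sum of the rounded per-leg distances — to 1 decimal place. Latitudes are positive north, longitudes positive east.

Leg 1: dist=3685.0 km, bearing=328.1°
Leg 2: dist=17110.3 km, bearing=259.7°
Leg 3: dist=3696.2 km, bearing=71.4°
Leg 4: dist=14133.4 km, bearing=38.8°
Total: 38624.9 km

Leg 1: φ1=0.6627260, φ2=1.0777129, Δφ=0.4149869, Δλ=-0.6574533 rad; a=sin²(Δφ/2)+cosφ1·cosφ2·sin²(Δλ/2)=0.0813301238; c=2·atan2(√a, √(1-a))=0.578397558; dist=6371·c=3684.971 ≈ 3685.0 km; running total=3685.0 km
Leg 1 bearing: y=sinΔλ·cosφ2=-0.28926210, x=cosφ1·sinφ2-sinφ1·cosφ2·cosΔλ=0.46388530; θ=atan2(y, x)=-31.9462° <0 so +360° → 328.0538° ≈ 328.1°
Leg 2: φ1=1.0777129, φ2=-0.9757822, Δφ=-2.0534951, Δλ=4.0249666 rad; a=sin²(Δφ/2)+cosφ1·cosφ2·sin²(Δλ/2)=0.9489239498; c=2·atan2(√a, √(1-a))=2.685653477; dist=6371·c=17110.298 ≈ 17110.3 km; running total=20795.3 km
Leg 2 bearing: y=sinΔλ·cosφ2=-0.43321743, x=cosφ1·sinφ2-sinφ1·cosφ2·cosΔλ=-0.07868804; θ=atan2(y, x)=-100.2948° <0 so +360° → 259.7052° ≈ 259.7°
Leg 3: φ1=-0.9757822, φ2=-0.6370574, Δφ=0.3387248, Δλ=0.7029104 rad; a=sin²(Δφ/2)+cosφ1·cosφ2·sin²(Δλ/2)=0.0818115606; c=2·atan2(√a, √(1-a))=0.580156491; dist=6371·c=3696.177 ≈ 3696.2 km; running total=24491.5 km
Leg 3 bearing: y=sinΔλ·cosφ2=0.51964130, x=cosφ1·sinφ2-sinφ1·cosφ2·cosΔλ=0.17448963; θ=atan2(y, x)=71.4385° ≈ 71.4°
Leg 4: φ1=-0.6370574, φ2=1.0320917, Δφ=1.6691491, Δλ=-4.4857091 rad; a=sin²(Δφ/2)+cosφ1·cosφ2·sin²(Δλ/2)=0.8016359245; c=2·atan2(√a, √(1-a))=2.218393550; dist=6371·c=14133.385 ≈ 14133.4 km; running total=38624.9 km
Leg 4 bearing: y=sinΔλ·cosφ2=0.49990026, x=cosφ1·sinφ2-sinφ1·cosφ2·cosΔλ=0.62141999; θ=atan2(y, x)=38.8149° ≈ 38.8°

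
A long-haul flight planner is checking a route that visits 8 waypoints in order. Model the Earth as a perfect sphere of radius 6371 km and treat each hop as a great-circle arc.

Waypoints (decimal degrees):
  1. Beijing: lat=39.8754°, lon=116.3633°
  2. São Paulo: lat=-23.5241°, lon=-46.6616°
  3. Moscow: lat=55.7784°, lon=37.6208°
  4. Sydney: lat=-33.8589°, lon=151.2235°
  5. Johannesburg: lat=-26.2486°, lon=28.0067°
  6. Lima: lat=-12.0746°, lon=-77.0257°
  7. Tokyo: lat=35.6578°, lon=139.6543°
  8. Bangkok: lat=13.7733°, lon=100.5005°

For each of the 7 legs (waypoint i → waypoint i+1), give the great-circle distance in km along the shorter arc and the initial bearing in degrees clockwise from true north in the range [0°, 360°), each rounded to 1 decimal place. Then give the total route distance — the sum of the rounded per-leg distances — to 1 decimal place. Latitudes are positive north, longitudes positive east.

Leg 1: φ1=0.6959570, φ2=-0.4105730, Δφ=-1.1065300, Δλ=-2.8453213 rad; a=sin²(Δφ/2)+cosφ1·cosφ2·sin²(Δλ/2)=0.9644481745; c=2·atan2(√a, √(1-a))=2.762217841; dist=6371·c=17598.090 ≈ 17598.1 km; running total=17598.1 km
Leg 1 bearing: y=sinΔλ·cosφ2=-0.26769227, x=cosφ1·sinφ2-sinφ1·cosφ2·cosΔλ=0.25591487; θ=atan2(y, x)=-46.2885° <0 so +360° → 313.7115° ≈ 313.7°
Leg 2: φ1=-0.4105730, φ2=0.9735167, Δφ=1.3840897, Δλ=1.4710054 rad; a=sin²(Δφ/2)+cosφ1·cosφ2·sin²(Δλ/2)=0.6393298013; c=2·atan2(√a, √(1-a))=1.853194472; dist=6371·c=11806.702 ≈ 11806.7 km; running total=29404.8 km
Leg 2 bearing: y=sinΔλ·cosφ2=0.55959723, x=cosφ1·sinφ2-sinφ1·cosφ2·cosΔλ=0.78051250; θ=atan2(y, x)=35.6391° ≈ 35.6°
Leg 3: φ1=0.9735167, φ2=-0.5909493, Δφ=-1.5644660, Δλ=1.9827412 rad; a=sin²(Δφ/2)+cosφ1·cosφ2·sin²(Δλ/2)=0.8238402862; c=2·atan2(√a, √(1-a))=2.275332590; dist=6371·c=14496.144 ≈ 14496.1 km; running total=43900.9 km
Leg 3 bearing: y=sinΔλ·cosφ2=0.76094309, x=cosφ1·sinφ2-sinφ1·cosφ2·cosΔλ=-0.03841220; θ=atan2(y, x)=92.8898° ≈ 92.9°
Leg 4: φ1=-0.5909493, φ2=-0.4581245, Δφ=0.1328248, Δλ=-2.1505389 rad; a=sin²(Δφ/2)+cosφ1·cosφ2·sin²(Δλ/2)=0.5807948770; c=2·atan2(√a, √(1-a))=1.733097693; dist=6371·c=11041.565 ≈ 11041.6 km; running total=54942.5 km
Leg 4 bearing: y=sinΔλ·cosφ2=-0.75033612, x=cosφ1·sinφ2-sinφ1·cosφ2·cosΔλ=-0.64100270; θ=atan2(y, x)=-130.5068° <0 so +360° → 229.4932° ≈ 229.5°
Leg 5: φ1=-0.4581245, φ2=-0.2107415, Δφ=0.2473830, Δλ=-1.8331612 rad; a=sin²(Δφ/2)+cosφ1·cosφ2·sin²(Δλ/2)=0.5674791564; c=2·atan2(√a, √(1-a))=1.706167717; dist=6371·c=10869.995 ≈ 10870.0 km; running total=65812.5 km
Leg 5 bearing: y=sinΔλ·cosφ2=-0.94441248, x=cosφ1·sinφ2-sinφ1·cosφ2·cosΔλ=-0.29978547; θ=atan2(y, x)=-107.6110° <0 so +360° → 252.3890° ≈ 252.4°
Leg 6: φ1=-0.2107415, φ2=0.6223460, Δφ=0.8330875, Δλ=3.7817794 rad; a=sin²(Δφ/2)+cosφ1·cosφ2·sin²(Δλ/2)=0.8795745903; c=2·atan2(√a, √(1-a))=2.432801334; dist=6371·c=15499.377 ≈ 15499.4 km; running total=81311.9 km
Leg 6 bearing: y=sinΔλ·cosφ2=-0.48535083, x=cosφ1·sinφ2-sinφ1·cosφ2·cosΔλ=0.43373620; θ=atan2(y, x)=-48.2143° <0 so +360° → 311.7857° ≈ 311.8°
Leg 7: φ1=0.6223460, φ2=0.2403894, Δφ=-0.3819566, Δλ=-0.6833627 rad; a=sin²(Δφ/2)+cosφ1·cosφ2·sin²(Δλ/2)=0.1246316786; c=2·atan2(√a, √(1-a))=0.721619844; dist=6371·c=4597.440 ≈ 4597.4 km; running total=85909.3 km
Leg 7 bearing: y=sinΔλ·cosφ2=-0.61324841, x=cosφ1·sinφ2-sinφ1·cosφ2·cosΔλ=-0.24560310; θ=atan2(y, x)=-111.8259° <0 so +360° → 248.1741° ≈ 248.2°

Leg 1: dist=17598.1 km, bearing=313.7°
Leg 2: dist=11806.7 km, bearing=35.6°
Leg 3: dist=14496.1 km, bearing=92.9°
Leg 4: dist=11041.6 km, bearing=229.5°
Leg 5: dist=10870.0 km, bearing=252.4°
Leg 6: dist=15499.4 km, bearing=311.8°
Leg 7: dist=4597.4 km, bearing=248.2°
Total: 85909.3 km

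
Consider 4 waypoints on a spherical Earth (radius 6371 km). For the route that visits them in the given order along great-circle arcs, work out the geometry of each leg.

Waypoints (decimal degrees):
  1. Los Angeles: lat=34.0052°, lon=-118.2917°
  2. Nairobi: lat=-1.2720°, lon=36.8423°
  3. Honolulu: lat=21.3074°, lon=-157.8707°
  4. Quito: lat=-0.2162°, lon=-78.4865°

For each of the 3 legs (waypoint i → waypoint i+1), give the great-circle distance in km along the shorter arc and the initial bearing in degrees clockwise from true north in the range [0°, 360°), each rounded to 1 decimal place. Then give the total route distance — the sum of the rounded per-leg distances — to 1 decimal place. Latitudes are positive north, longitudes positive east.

Leg 1: dist=15550.7 km, bearing=40.7°
Leg 2: dist=17275.2 km, bearing=34.6°
Leg 3: dist=8917.5 km, bearing=94.1°
Total: 41743.4 km

Leg 1: φ1=0.5935027, φ2=-0.0222006, Δφ=-0.6157033, Δλ=2.7075991 rad; a=sin²(Δφ/2)+cosφ1·cosφ2·sin²(Δλ/2)=0.8821821191; c=2·atan2(√a, √(1-a))=2.440851074; dist=6371·c=15550.662 ≈ 15550.7 km; running total=15550.7 km
Leg 1 bearing: y=sinΔλ·cosφ2=0.42039387, x=cosφ1·sinφ2-sinφ1·cosφ2·cosΔλ=0.48889294; θ=atan2(y, x)=40.6919° ≈ 40.7°
Leg 2: φ1=-0.0222006, φ2=0.3718843, Δφ=0.3940849, Δλ=-3.3983829 rad; a=sin²(Δφ/2)+cosφ1·cosφ2·sin²(Δλ/2)=0.9544700891; c=2·atan2(√a, √(1-a))=2.711531316; dist=6371·c=17275.166 ≈ 17275.2 km; running total=32825.9 km
Leg 2 bearing: y=sinΔλ·cosφ2=0.23661660, x=cosφ1·sinφ2-sinφ1·cosφ2·cosΔλ=0.34327880; θ=atan2(y, x)=34.5779° ≈ 34.6°
Leg 3: φ1=0.3718843, φ2=-0.0037734, Δφ=-0.3756577, Δλ=1.3855157 rad; a=sin²(Δφ/2)+cosφ1·cosφ2·sin²(Δλ/2)=0.4148713080; c=2·atan2(√a, √(1-a))=1.399705466; dist=6371·c=8917.524 ≈ 8917.5 km; running total=41743.4 km
Leg 3 bearing: y=sinΔλ·cosφ2=0.98287759, x=cosφ1·sinφ2-sinφ1·cosφ2·cosΔλ=-0.07045616; θ=atan2(y, x)=94.1002° ≈ 94.1°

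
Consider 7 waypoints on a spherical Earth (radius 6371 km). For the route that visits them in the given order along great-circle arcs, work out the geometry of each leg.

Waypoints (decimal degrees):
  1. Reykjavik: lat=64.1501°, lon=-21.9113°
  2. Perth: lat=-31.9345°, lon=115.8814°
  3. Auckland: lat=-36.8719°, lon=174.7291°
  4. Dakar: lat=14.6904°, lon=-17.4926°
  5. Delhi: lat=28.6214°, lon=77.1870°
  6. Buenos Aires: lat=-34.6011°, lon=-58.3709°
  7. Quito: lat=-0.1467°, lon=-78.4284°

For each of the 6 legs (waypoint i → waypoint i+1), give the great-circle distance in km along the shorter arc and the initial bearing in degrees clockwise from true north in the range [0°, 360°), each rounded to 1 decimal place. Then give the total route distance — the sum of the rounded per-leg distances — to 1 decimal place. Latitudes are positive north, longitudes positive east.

Leg 1: dist=15411.6 km, bearing=59.6°
Leg 2: dist=5342.0 km, bearing=113.0°
Leg 3: dist=17267.8 km, bearing=150.7°
Leg 4: dist=9674.8 km, bearing=61.2°
Leg 5: dist=15788.3 km, bearing=249.4°
Leg 6: dist=4361.8 km, bearing=327.2°
Total: 67846.3 km

Leg 1: φ1=1.1196305, φ2=-0.5573622, Δφ=-1.6769926, Δλ=2.4049363 rad; a=sin²(Δφ/2)+cosφ1·cosφ2·sin²(Δλ/2)=0.8750537189; c=2·atan2(√a, √(1-a))=2.419020851; dist=6371·c=15411.582 ≈ 15411.6 km; running total=15411.6 km
Leg 1 bearing: y=sinΔλ·cosφ2=0.57013802, x=cosφ1·sinφ2-sinφ1·cosφ2·cosΔλ=0.33508428; θ=atan2(y, x)=59.5562° ≈ 59.6°
Leg 2: φ1=-0.5573622, φ2=-0.6435361, Δφ=-0.0861739, Δλ=1.0270861 rad; a=sin²(Δφ/2)+cosφ1·cosφ2·sin²(Δλ/2)=0.1657040313; c=2·atan2(√a, √(1-a))=0.838482655; dist=6371·c=5341.973 ≈ 5342.0 km; running total=20753.6 km
Leg 2 bearing: y=sinΔλ·cosφ2=0.68461824, x=cosφ1·sinφ2-sinφ1·cosφ2·cosΔλ=-0.29031480; θ=atan2(y, x)=112.9795° ≈ 113.0°
Leg 3: φ1=-0.6435361, φ2=0.2563958, Δφ=0.8999319, Δλ=-3.3549016 rad; a=sin²(Δφ/2)+cosφ1·cosφ2·sin²(Δλ/2)=0.9542271679; c=2·atan2(√a, √(1-a))=2.710367497; dist=6371·c=17267.751 ≈ 17267.8 km; running total=38021.4 km
Leg 3 bearing: y=sinΔλ·cosφ2=0.20477471, x=cosφ1·sinφ2-sinφ1·cosφ2·cosΔλ=-0.36438721; θ=atan2(y, x)=150.6653° ≈ 150.7°
Leg 4: φ1=0.2563958, φ2=0.4995377, Δφ=0.2431418, Δλ=1.6524708 rad; a=sin²(Δφ/2)+cosφ1·cosφ2·sin²(Δλ/2)=0.4738979882; c=2·atan2(√a, √(1-a))=1.518568562; dist=6371·c=9674.800 ≈ 9674.8 km; running total=47696.2 km
Leg 4 bearing: y=sinΔλ·cosφ2=0.87487796, x=cosφ1·sinφ2-sinφ1·cosφ2·cosΔλ=0.48152185; θ=atan2(y, x)=61.1722° ≈ 61.2°
Leg 5: φ1=0.4995377, φ2=-0.6039031, Δφ=-1.1034408, Δλ=-2.3659317 rad; a=sin²(Δφ/2)+cosφ1·cosφ2·sin²(Δλ/2)=0.8939407610; c=2·atan2(√a, √(1-a))=2.478157659; dist=6371·c=15788.342 ≈ 15788.3 km; running total=63484.5 km
Leg 5 bearing: y=sinΔλ·cosφ2=-0.57634268, x=cosφ1·sinφ2-sinφ1·cosφ2·cosΔλ=-0.21696040; θ=atan2(y, x)=-110.6285° <0 so +360° → 249.3715° ≈ 249.4°
Leg 6: φ1=-0.6039031, φ2=-0.0025604, Δφ=0.6013427, Δλ=-0.3500694 rad; a=sin²(Δφ/2)+cosφ1·cosφ2·sin²(Δλ/2)=0.1126732905; c=2·atan2(√a, √(1-a))=0.684629469; dist=6371·c=4361.774 ≈ 4361.8 km; running total=67846.3 km
Leg 6 bearing: y=sinΔλ·cosφ2=-0.34296189, x=cosφ1·sinφ2-sinφ1·cosφ2·cosΔλ=0.53130897; θ=atan2(y, x)=-32.8424° <0 so +360° → 327.1576° ≈ 327.2°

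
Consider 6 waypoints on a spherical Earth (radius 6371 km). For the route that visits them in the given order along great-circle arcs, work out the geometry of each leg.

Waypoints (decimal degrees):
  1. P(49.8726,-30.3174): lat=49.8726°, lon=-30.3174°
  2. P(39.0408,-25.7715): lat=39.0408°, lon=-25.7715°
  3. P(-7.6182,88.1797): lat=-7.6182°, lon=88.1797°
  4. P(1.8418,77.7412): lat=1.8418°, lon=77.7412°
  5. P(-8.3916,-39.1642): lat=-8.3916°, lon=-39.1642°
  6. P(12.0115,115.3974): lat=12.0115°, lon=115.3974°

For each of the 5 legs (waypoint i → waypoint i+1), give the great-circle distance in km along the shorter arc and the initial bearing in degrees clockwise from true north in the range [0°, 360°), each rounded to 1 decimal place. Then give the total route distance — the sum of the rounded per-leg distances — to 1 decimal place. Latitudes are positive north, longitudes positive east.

Leg 1: φ1=0.8704411, φ2=0.6813905, Δφ=-0.1890506, Δλ=0.0793409 rad; a=sin²(Δφ/2)+cosφ1·cosφ2·sin²(Δλ/2)=0.0096958119; c=2·atan2(√a, √(1-a))=0.197254264; dist=6371·c=1256.707 ≈ 1256.7 km; running total=1256.7 km
Leg 1 bearing: y=sinΔλ·cosφ2=0.06155927, x=cosφ1·sinφ2-sinφ1·cosφ2·cosΔλ=-0.18605824; θ=atan2(y, x)=161.6927° ≈ 161.7°
Leg 2: φ1=0.6813905, φ2=-0.1329627, Δφ=-0.8143532, Δλ=1.9888236 rad; a=sin²(Δφ/2)+cosφ1·cosφ2·sin²(Δλ/2)=0.6980135009; c=2·atan2(√a, √(1-a))=1.977982356; dist=6371·c=12601.726 ≈ 12601.7 km; running total=13858.4 km
Leg 2 bearing: y=sinΔλ·cosφ2=0.90582507, x=cosφ1·sinφ2-sinφ1·cosφ2·cosΔλ=0.15047776; θ=atan2(y, x)=80.5680° ≈ 80.6°
Leg 3: φ1=-0.1329627, φ2=0.0321455, Δφ=0.1651081, Δλ=-0.1821862 rad; a=sin²(Δφ/2)+cosφ1·cosφ2·sin²(Δλ/2)=0.0149974556; c=2·atan2(√a, √(1-a))=0.245544584; dist=6371·c=1564.365 ≈ 1564.4 km; running total=15422.8 km
Leg 3 bearing: y=sinΔλ·cosφ2=-0.18108642, x=cosφ1·sinφ2-sinφ1·cosφ2·cosΔλ=0.16216608; θ=atan2(y, x)=-48.1550° <0 so +360° → 311.8450° ≈ 311.8°
Leg 4: φ1=0.0321455, φ2=-0.1464610, Δφ=-0.1786065, Δλ=-2.0403841 rad; a=sin²(Δφ/2)+cosφ1·cosφ2·sin²(Δλ/2)=0.7260665668; c=2·atan2(√a, √(1-a))=2.039951758; dist=6371·c=12996.533 ≈ 12996.5 km; running total=28419.3 km
Leg 4 bearing: y=sinΔλ·cosφ2=-0.88220752, x=cosφ1·sinφ2-sinφ1·cosφ2·cosΔλ=-0.13147438; θ=atan2(y, x)=-98.4763° <0 so +360° → 261.5237° ≈ 261.5°
Leg 5: φ1=-0.1464610, φ2=0.2096402, Δφ=0.3561013, Δλ=2.6976088 rad; a=sin²(Δφ/2)+cosφ1·cosφ2·sin²(Δλ/2)=0.9520952181; c=2·atan2(√a, √(1-a))=2.700276870; dist=6371·c=17203.464 ≈ 17203.5 km; running total=45622.8 km
Leg 5 bearing: y=sinΔλ·cosφ2=0.42013604, x=cosφ1·sinφ2-sinφ1·cosφ2·cosΔλ=0.07697641; θ=atan2(y, x)=79.6175° ≈ 79.6°

Leg 1: dist=1256.7 km, bearing=161.7°
Leg 2: dist=12601.7 km, bearing=80.6°
Leg 3: dist=1564.4 km, bearing=311.8°
Leg 4: dist=12996.5 km, bearing=261.5°
Leg 5: dist=17203.5 km, bearing=79.6°
Total: 45622.8 km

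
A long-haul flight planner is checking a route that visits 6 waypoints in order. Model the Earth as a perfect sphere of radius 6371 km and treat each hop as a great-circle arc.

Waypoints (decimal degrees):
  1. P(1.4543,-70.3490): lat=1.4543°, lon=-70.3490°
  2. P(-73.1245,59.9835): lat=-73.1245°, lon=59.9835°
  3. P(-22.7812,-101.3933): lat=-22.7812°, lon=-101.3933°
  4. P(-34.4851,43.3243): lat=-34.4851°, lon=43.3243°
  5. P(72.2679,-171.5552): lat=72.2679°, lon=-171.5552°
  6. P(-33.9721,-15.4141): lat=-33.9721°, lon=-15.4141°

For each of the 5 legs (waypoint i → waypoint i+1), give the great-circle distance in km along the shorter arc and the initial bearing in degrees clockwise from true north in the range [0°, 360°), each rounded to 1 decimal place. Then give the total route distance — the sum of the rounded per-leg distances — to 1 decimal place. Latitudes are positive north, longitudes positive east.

Leg 1: dist=11369.2 km, bearing=166.9°
Leg 2: dist=9261.0 km, bearing=197.2°
Leg 3: dist=12637.2 km, bearing=148.7°
Leg 4: dist=15364.9 km, bearing=15.1°
Leg 5: dist=15539.5 km, bearing=31.3°
Total: 64171.8 km

Leg 1: φ1=0.0253823, φ2=-1.2762633, Δφ=-1.3016456, Δλ=2.2747312 rad; a=sin²(Δφ/2)+cosφ1·cosφ2·sin²(Δλ/2)=0.6060551468; c=2·atan2(√a, √(1-a))=1.784530212; dist=6371·c=11369.242 ≈ 11369.2 km; running total=11369.2 km
Leg 1 bearing: y=sinΔλ·cosφ2=0.22129076, x=cosφ1·sinφ2-sinφ1·cosφ2·cosΔλ=-0.95186114; θ=atan2(y, x)=166.9122° ≈ 166.9°
Leg 2: φ1=-1.2762633, φ2=-0.3976069, Δφ=0.8786563, Δλ=-2.8165565 rad; a=sin²(Δφ/2)+cosφ1·cosφ2·sin²(Δλ/2)=0.4415471364; c=2·atan2(√a, √(1-a))=1.453622658; dist=6371·c=9261.030 ≈ 9261.0 km; running total=20630.2 km
Leg 2 bearing: y=sinΔλ·cosφ2=-0.29443118, x=cosφ1·sinφ2-sinφ1·cosφ2·cosΔλ=-0.94849530; θ=atan2(y, x)=-162.7547° <0 so +360° → 197.2453° ≈ 197.2°
Leg 3: φ1=-0.3976069, φ2=-0.6018785, Δφ=-0.2042716, Δλ=2.5257986 rad; a=sin²(Δφ/2)+cosφ1·cosφ2·sin²(Δλ/2)=0.7005698762; c=2·atan2(√a, √(1-a))=1.983557083; dist=6371·c=12637.242 ≈ 12637.2 km; running total=33267.4 km
Leg 3 bearing: y=sinΔλ·cosφ2=0.47610603, x=cosφ1·sinφ2-sinφ1·cosφ2·cosΔλ=-0.78256625; θ=atan2(y, x)=148.6841° ≈ 148.7°
Leg 4: φ1=-0.6018785, φ2=1.2613128, Δφ=1.8631913, Δλ=-3.7503548 rad; a=sin²(Δφ/2)+cosφ1·cosφ2·sin²(Δλ/2)=0.8726200725; c=2·atan2(√a, √(1-a))=2.411691243; dist=6371·c=15364.885 ≈ 15364.9 km; running total=48632.3 km
Leg 4 bearing: y=sinΔλ·cosφ2=0.17416722, x=cosφ1·sinφ2-sinφ1·cosφ2·cosΔλ=0.64364812; θ=atan2(y, x)=15.1413° ≈ 15.1°
Leg 5: φ1=1.2613128, φ2=-0.5929250, Δφ=-1.8542378, Δλ=2.7251763 rad; a=sin²(Δφ/2)+cosφ1·cosφ2·sin²(Δλ/2)=0.8816186975; c=2·atan2(√a, √(1-a))=2.439105253; dist=6371·c=15539.540 ≈ 15539.5 km; running total=64171.8 km
Leg 5 bearing: y=sinΔλ·cosφ2=0.33544391, x=cosφ1·sinφ2-sinφ1·cosφ2·cosΔλ=0.55221922; θ=atan2(y, x)=31.2765° ≈ 31.3°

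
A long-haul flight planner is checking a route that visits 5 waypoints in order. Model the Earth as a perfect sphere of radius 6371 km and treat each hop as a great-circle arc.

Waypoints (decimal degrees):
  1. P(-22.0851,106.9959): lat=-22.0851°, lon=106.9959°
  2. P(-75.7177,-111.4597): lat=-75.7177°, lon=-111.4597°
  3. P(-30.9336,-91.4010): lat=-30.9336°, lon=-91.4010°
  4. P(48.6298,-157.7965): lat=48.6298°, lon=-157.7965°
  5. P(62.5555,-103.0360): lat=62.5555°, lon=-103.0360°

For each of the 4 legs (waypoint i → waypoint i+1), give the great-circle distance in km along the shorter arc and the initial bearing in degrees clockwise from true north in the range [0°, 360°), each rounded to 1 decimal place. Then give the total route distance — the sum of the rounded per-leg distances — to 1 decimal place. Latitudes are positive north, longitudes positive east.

Leg 1: dist=8819.8 km, bearing=171.0°
Leg 2: dist=5094.8 km, bearing=24.2°
Leg 3: dist=11023.3 km, bearing=322.2°
Leg 4: dist=3633.2 km, bearing=44.2°
Total: 28571.1 km

Leg 1: φ1=-0.3854577, φ2=-1.3215232, Δφ=-0.9360655, Δλ=-3.8127695 rad; a=sin²(Δφ/2)+cosφ1·cosφ2·sin²(Δλ/2)=0.4073254011; c=2·atan2(√a, √(1-a))=1.384369121; dist=6371·c=8819.816 ≈ 8819.8 km; running total=8819.8 km
Leg 1 bearing: y=sinΔλ·cosφ2=0.15342448, x=cosφ1·sinφ2-sinφ1·cosφ2·cosΔλ=-0.97062176; θ=atan2(y, x)=171.0177° ≈ 171.0°
Leg 2: φ1=-1.3215232, φ2=-0.5398932, Δφ=0.7816300, Δλ=0.3500904 rad; a=sin²(Δφ/2)+cosφ1·cosφ2·sin²(Δλ/2)=0.1515348230; c=2·atan2(√a, √(1-a))=0.799688190; dist=6371·c=5094.813 ≈ 5094.8 km; running total=13914.6 km
Leg 2 bearing: y=sinΔλ·cosφ2=0.29419806, x=cosφ1·sinφ2-sinφ1·cosφ2·cosΔλ=0.65401497; θ=atan2(y, x)=24.2198° ≈ 24.2°
Leg 3: φ1=-0.5398932, φ2=0.8487501, Δφ=1.3886433, Δλ=-1.1588201 rad; a=sin²(Δφ/2)+cosφ1·cosφ2·sin²(Δλ/2)=0.5793813188; c=2·atan2(√a, √(1-a))=1.730233595; dist=6371·c=11023.318 ≈ 11023.3 km; running total=24937.9 km
Leg 3 bearing: y=sinΔλ·cosφ2=-0.60562317, x=cosφ1·sinφ2-sinφ1·cosφ2·cosΔλ=0.77975317; θ=atan2(y, x)=-37.8360° <0 so +360° → 322.1640° ≈ 322.2°
Leg 4: φ1=0.8487501, φ2=1.0917994, Δφ=0.2430493, Δλ=0.9557510 rad; a=sin²(Δφ/2)+cosφ1·cosφ2·sin²(Δλ/2)=0.0791217280; c=2·atan2(√a, √(1-a))=0.570267592; dist=6371·c=3633.175 ≈ 3633.2 km; running total=28571.1 km
Leg 4 bearing: y=sinΔλ·cosφ2=0.37643000, x=cosφ1·sinφ2-sinφ1·cosφ2·cosΔλ=0.38697077; θ=atan2(y, x)=44.2089° ≈ 44.2°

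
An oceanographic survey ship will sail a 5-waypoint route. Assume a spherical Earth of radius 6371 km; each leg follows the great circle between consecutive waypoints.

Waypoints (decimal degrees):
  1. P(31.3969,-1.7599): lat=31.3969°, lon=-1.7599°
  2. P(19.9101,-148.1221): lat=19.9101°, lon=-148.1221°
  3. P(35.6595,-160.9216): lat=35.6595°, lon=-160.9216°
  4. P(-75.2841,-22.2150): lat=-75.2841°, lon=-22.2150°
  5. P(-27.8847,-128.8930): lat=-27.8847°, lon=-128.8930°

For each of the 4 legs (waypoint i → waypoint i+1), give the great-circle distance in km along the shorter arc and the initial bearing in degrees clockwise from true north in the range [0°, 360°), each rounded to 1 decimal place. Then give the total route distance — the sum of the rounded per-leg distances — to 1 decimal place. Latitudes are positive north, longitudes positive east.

Leg 1: dist=13275.6 km, bearing=323.3°
Leg 2: dist=2152.3 km, bearing=327.1°
Leg 3: dist=15118.6 km, bearing=166.0°
Leg 4: dist=7469.6 km, bearing=246.7°
Total: 38016.1 km

Leg 1: φ1=0.5479793, φ2=0.3474968, Δφ=-0.2004825, Δλ=-2.5545023 rad; a=sin²(Δφ/2)+cosφ1·cosφ2·sin²(Δλ/2)=0.7453817982; c=2·atan2(√a, √(1-a))=2.083762258; dist=6371·c=13275.649 ≈ 13275.6 km; running total=13275.6 km
Leg 1 bearing: y=sinΔλ·cosφ2=-0.52083084, x=cosφ1·sinφ2-sinφ1·cosφ2·cosΔλ=0.69848860; θ=atan2(y, x)=-36.7102° <0 so +360° → 323.2898° ≈ 323.3°
Leg 2: φ1=0.3474968, φ2=0.6223757, Δφ=0.2748789, Δλ=-0.2233934 rad; a=sin²(Δφ/2)+cosφ1·cosφ2·sin²(Δλ/2)=0.0282623163; c=2·atan2(√a, √(1-a))=0.337832247; dist=6371·c=2152.329 ≈ 2152.3 km; running total=15427.9 km
Leg 2 bearing: y=sinΔλ·cosφ2=-0.18000031, x=cosφ1·sinφ2-sinφ1·cosφ2·cosΔλ=0.27830580; θ=atan2(y, x)=-32.8936° <0 so +360° → 327.1064° ≈ 327.1°
Leg 3: φ1=0.6223757, φ2=-1.3139554, Δφ=-1.9363311, Δλ=2.4208869 rad; a=sin²(Δφ/2)+cosφ1·cosφ2·sin²(Δλ/2)=0.8594586286; c=2·atan2(√a, √(1-a))=2.373039699; dist=6371·c=15118.636 ≈ 15118.6 km; running total=30546.5 km
Leg 3 bearing: y=sinΔλ·cosφ2=0.16763584, x=cosφ1·sinφ2-sinφ1·cosφ2·cosΔλ=-0.67457854; θ=atan2(y, x)=166.0444° ≈ 166.0°
Leg 4: φ1=-1.3139554, φ2=-0.4866798, Δφ=0.8272756, Δλ=-1.8618823 rad; a=sin²(Δφ/2)+cosφ1·cosφ2·sin²(Δλ/2)=0.3060433631; c=2·atan2(√a, √(1-a))=1.172429823; dist=6371·c=7469.550 ≈ 7469.6 km; running total=38016.1 km
Leg 4 bearing: y=sinΔλ·cosφ2=-0.84670772, x=cosφ1·sinφ2-sinφ1·cosφ2·cosΔλ=-0.36415564; θ=atan2(y, x)=-113.2718° <0 so +360° → 246.7282° ≈ 246.7°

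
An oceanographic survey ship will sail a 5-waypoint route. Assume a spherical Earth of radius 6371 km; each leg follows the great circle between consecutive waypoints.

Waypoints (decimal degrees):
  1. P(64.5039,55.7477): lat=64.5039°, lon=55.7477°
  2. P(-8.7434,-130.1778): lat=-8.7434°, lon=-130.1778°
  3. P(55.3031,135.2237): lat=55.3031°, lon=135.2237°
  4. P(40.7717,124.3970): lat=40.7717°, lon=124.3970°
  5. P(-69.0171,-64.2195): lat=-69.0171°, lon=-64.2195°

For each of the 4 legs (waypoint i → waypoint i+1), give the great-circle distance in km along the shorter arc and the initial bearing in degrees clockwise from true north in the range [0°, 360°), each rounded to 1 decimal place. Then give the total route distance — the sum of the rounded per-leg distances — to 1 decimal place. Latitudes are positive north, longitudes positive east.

Leg 1: φ1=1.1258054, φ2=-0.1526011, Δφ=-1.2784066, Δλ=-3.2450121 rad; a=sin²(Δφ/2)+cosφ1·cosφ2·sin²(Δλ/2)=0.7801901297; c=2·atan2(√a, √(1-a))=2.165641175; dist=6371·c=13797.300 ≈ 13797.3 km; running total=13797.3 km
Leg 1 bearing: y=sinΔλ·cosφ2=0.10203553, x=cosφ1·sinφ2-sinφ1·cosφ2·cosΔλ=0.82192622; θ=atan2(y, x)=7.0766° ≈ 7.1°
Leg 2: φ1=-0.1526011, φ2=0.9652212, Δφ=1.1178223, Δλ=4.6321300 rad; a=sin²(Δφ/2)+cosφ1·cosφ2·sin²(Δλ/2)=0.5850426247; c=2·atan2(√a, √(1-a))=1.741712505; dist=6371·c=11096.450 ≈ 11096.5 km; running total=24893.8 km
Leg 2 bearing: y=sinΔλ·cosφ2=-0.56740266, x=cosφ1·sinφ2-sinφ1·cosφ2·cosΔλ=0.80568308; θ=atan2(y, x)=-35.1551° <0 so +360° → 324.8449° ≈ 324.8°
Leg 3: φ1=0.9652212, φ2=0.7116004, Δφ=-0.2536208, Δλ=-0.1889616 rad; a=sin²(Δφ/2)+cosφ1·cosφ2·sin²(Δλ/2)=0.0198316156; c=2·atan2(√a, √(1-a))=0.282588873; dist=6371·c=1800.374 ≈ 1800.4 km; running total=26694.2 km
Leg 3 bearing: y=sinΔλ·cosφ2=-0.14225383, x=cosφ1·sinφ2-sinφ1·cosφ2·cosΔλ=-0.23982731; θ=atan2(y, x)=-149.3257° <0 so +360° → 210.6743° ≈ 210.7°
Leg 4: φ1=0.7116004, φ2=-1.2045756, Δφ=-1.9161760, Δλ=-3.2919789 rad; a=sin²(Δφ/2)+cosφ1·cosφ2·sin²(Δλ/2)=0.9389339596; c=2·atan2(√a, √(1-a))=2.642188185; dist=6371·c=16833.381 ≈ 16833.4 km; running total=43527.6 km
Leg 4 bearing: y=sinΔλ·cosφ2=0.05364897, x=cosφ1·sinφ2-sinφ1·cosφ2·cosΔλ=-0.47588833; θ=atan2(y, x)=173.5680° ≈ 173.6°

Leg 1: dist=13797.3 km, bearing=7.1°
Leg 2: dist=11096.5 km, bearing=324.8°
Leg 3: dist=1800.4 km, bearing=210.7°
Leg 4: dist=16833.4 km, bearing=173.6°
Total: 43527.6 km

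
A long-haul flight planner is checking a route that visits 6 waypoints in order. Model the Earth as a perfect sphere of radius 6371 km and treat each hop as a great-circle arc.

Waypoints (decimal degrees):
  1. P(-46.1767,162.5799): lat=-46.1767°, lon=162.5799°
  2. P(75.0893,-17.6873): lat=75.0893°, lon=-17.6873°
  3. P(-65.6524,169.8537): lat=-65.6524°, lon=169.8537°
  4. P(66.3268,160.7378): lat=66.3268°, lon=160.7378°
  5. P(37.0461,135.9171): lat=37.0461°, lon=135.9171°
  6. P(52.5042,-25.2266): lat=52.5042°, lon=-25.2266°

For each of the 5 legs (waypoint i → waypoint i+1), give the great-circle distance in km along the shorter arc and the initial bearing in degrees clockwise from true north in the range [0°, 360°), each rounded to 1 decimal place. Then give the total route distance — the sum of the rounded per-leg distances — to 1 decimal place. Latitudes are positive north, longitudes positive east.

Leg 1: φ1=-0.8059355, φ2=1.3105555, Δφ=2.1164910, Δλ=-3.1462562 rad; a=sin²(Δφ/2)+cosφ1·cosφ2·sin²(Δλ/2)=0.9376781445; c=2·atan2(√a, √(1-a))=2.636968581; dist=6371·c=16800.127 ≈ 16800.1 km; running total=16800.1 km
Leg 1 bearing: y=sinΔλ·cosφ2=0.00119998, x=cosφ1·sinφ2-sinφ1·cosφ2·cosΔλ=0.48347692; θ=atan2(y, x)=0.1422° ≈ 0.1°
Leg 2: φ1=1.3105555, φ2=-1.1458505, Δφ=-2.4564061, Δλ=3.2732079 rad; a=sin²(Δφ/2)+cosφ1·cosφ2·sin²(Δλ/2)=0.9927746408; c=2·atan2(√a, √(1-a))=2.971383035; dist=6371·c=18930.681 ≈ 18930.7 km; running total=35730.8 km
Leg 2 bearing: y=sinΔλ·cosφ2=-0.05410469, x=cosφ1·sinφ2-sinφ1·cosφ2·cosΔλ=0.16051572; θ=atan2(y, x)=-18.6273° <0 so +360° → 341.3727° ≈ 341.4°
Leg 3: φ1=-1.1458505, φ2=1.1576210, Δφ=2.3034716, Δλ=-0.1591025 rad; a=sin²(Δφ/2)+cosφ1·cosφ2·sin²(Δλ/2)=0.8354757532; c=2·atan2(√a, √(1-a))=2.306287587; dist=6371·c=14693.358 ≈ 14693.4 km; running total=50424.2 km
Leg 3 bearing: y=sinΔλ·cosφ2=-0.06361356, x=cosφ1·sinφ2-sinφ1·cosφ2·cosΔλ=0.73876748; θ=atan2(y, x)=-4.9215° <0 so +360° → 355.0785° ≈ 355.1°
Leg 4: φ1=1.1576210, φ2=0.6465764, Δφ=-0.5110446, Δλ=-0.4332029 rad; a=sin²(Δφ/2)+cosφ1·cosφ2·sin²(Δλ/2)=0.0786846775; c=2·atan2(√a, √(1-a))=0.568646409; dist=6371·c=3622.846 ≈ 3622.8 km; running total=54047.0 km
Leg 4 bearing: y=sinΔλ·cosφ2=-0.33504786, x=cosφ1·sinφ2-sinφ1·cosφ2·cosΔλ=-0.42156438; θ=atan2(y, x)=-141.5233° <0 so +360° → 218.4767° ≈ 218.5°
Leg 5: φ1=0.6465764, φ2=0.9163712, Δφ=0.2697947, Δλ=-2.8124881 rad; a=sin²(Δφ/2)+cosφ1·cosφ2·sin²(Δλ/2)=0.4908874122; c=2·atan2(√a, √(1-a))=1.552570142; dist=6371·c=9891.424 ≈ 9891.4 km; running total=63938.4 km
Leg 5 bearing: y=sinΔλ·cosφ2=-0.19673030, x=cosφ1·sinφ2-sinφ1·cosφ2·cosΔλ=0.98028824; θ=atan2(y, x)=-11.3477° <0 so +360° → 348.6523° ≈ 348.7°

Leg 1: dist=16800.1 km, bearing=0.1°
Leg 2: dist=18930.7 km, bearing=341.4°
Leg 3: dist=14693.4 km, bearing=355.1°
Leg 4: dist=3622.8 km, bearing=218.5°
Leg 5: dist=9891.4 km, bearing=348.7°
Total: 63938.4 km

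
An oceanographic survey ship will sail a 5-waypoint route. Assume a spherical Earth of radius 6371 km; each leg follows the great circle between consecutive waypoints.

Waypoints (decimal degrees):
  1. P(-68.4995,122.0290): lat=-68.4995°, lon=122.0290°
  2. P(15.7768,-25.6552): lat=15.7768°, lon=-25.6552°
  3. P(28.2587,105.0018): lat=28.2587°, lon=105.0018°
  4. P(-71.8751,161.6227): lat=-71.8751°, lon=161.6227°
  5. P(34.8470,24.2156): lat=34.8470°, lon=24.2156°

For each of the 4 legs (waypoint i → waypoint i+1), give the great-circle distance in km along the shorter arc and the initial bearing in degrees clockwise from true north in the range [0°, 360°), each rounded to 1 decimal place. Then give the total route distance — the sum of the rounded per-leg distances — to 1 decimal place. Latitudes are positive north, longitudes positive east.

Leg 1: dist=13725.8 km, bearing=218.1°
Leg 2: dist=12793.8 km, bearing=47.5°
Leg 3: dist=11943.4 km, bearing=164.2°
Leg 4: dist=15230.3 km, bearing=234.5°
Total: 53693.3 km

Leg 1: φ1=-1.1955418, φ2=0.2753571, Δφ=1.4708989, Δλ=-2.5775755 rad; a=sin²(Δφ/2)+cosφ1·cosφ2·sin²(Δλ/2)=0.7755223543; c=2·atan2(√a, √(1-a))=2.154411982; dist=6371·c=13725.759 ≈ 13725.8 km; running total=13725.8 km
Leg 1 bearing: y=sinΔλ·cosφ2=-0.51444661, x=cosφ1·sinφ2-sinφ1·cosφ2·cosΔλ=-0.65703456; θ=atan2(y, x)=-141.9397° <0 so +360° → 218.0603° ≈ 218.1°
Leg 2: φ1=0.2753571, φ2=0.4932074, Δφ=0.2178503, Δλ=2.2803948 rad; a=sin²(Δφ/2)+cosφ1·cosφ2·sin²(Δλ/2)=0.7117663126; c=2·atan2(√a, √(1-a))=2.008137766; dist=6371·c=12793.846 ≈ 12793.8 km; running total=26519.6 km
Leg 2 bearing: y=sinΔλ·cosφ2=0.66820990, x=cosφ1·sinφ2-sinφ1·cosφ2·cosΔλ=0.61164994; θ=atan2(y, x)=47.5304° ≈ 47.5°
Leg 3: φ1=0.4932074, φ2=-1.2544571, Δφ=-1.7476645, Δλ=0.9882211 rad; a=sin²(Δφ/2)+cosφ1·cosφ2·sin²(Δλ/2)=0.6496026341; c=2·atan2(√a, √(1-a))=1.874655984; dist=6371·c=11943.433 ≈ 11943.4 km; running total=38463.0 km
Leg 3 bearing: y=sinΔλ·cosφ2=0.25977484, x=cosφ1·sinφ2-sinφ1·cosφ2·cosΔλ=-0.91814663; θ=atan2(y, x)=164.2020° ≈ 164.2°
Leg 4: φ1=-1.2544571, φ2=0.6081949, Δφ=1.8626520, Δλ=-2.3982063 rad; a=sin²(Δφ/2)+cosφ1·cosφ2·sin²(Δλ/2)=0.8654929498; c=2·atan2(√a, √(1-a))=2.390561931; dist=6371·c=15230.270 ≈ 15230.3 km; running total=53693.3 km
Leg 4 bearing: y=sinΔλ·cosφ2=-0.55542423, x=cosφ1·sinφ2-sinφ1·cosφ2·cosΔλ=-0.39643857; θ=atan2(y, x)=-125.5177° <0 so +360° → 234.4823° ≈ 234.5°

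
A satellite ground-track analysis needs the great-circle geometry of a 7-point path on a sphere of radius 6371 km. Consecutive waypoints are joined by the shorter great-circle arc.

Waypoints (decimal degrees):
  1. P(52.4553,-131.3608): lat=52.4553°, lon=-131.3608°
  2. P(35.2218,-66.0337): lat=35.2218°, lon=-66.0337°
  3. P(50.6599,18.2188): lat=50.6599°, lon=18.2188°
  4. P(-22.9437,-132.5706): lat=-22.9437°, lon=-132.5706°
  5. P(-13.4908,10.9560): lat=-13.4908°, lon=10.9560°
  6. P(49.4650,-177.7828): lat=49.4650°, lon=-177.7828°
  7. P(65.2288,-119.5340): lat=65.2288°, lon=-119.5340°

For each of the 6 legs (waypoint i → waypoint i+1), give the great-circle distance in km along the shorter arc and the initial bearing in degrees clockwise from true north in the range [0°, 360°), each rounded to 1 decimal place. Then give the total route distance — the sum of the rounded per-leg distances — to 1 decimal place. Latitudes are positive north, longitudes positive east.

Leg 1: dist=5371.9 km, bearing=83.8°
Leg 2: dist=6687.0 km, bearing=46.7°
Leg 3: dist=16033.9 km, bearing=309.8°
Leg 4: dist=14342.7 km, bearing=132.0°
Leg 5: dist=15936.0 km, bearing=9.5°
Leg 6: dist=3730.9 km, bearing=40.1°
Total: 62102.4 km

Leg 1: φ1=0.9155177, φ2=0.6147364, Δφ=-0.3007813, Δλ=1.1401730 rad; a=sin²(Δφ/2)+cosφ1·cosφ2·sin²(Δλ/2)=0.1674525091; c=2·atan2(√a, √(1-a))=0.843175324; dist=6371·c=5371.870 ≈ 5371.9 km; running total=5371.9 km
Leg 1 bearing: y=sinΔλ·cosφ2=0.74234489, x=cosφ1·sinφ2-sinφ1·cosφ2·cosΔλ=0.08107237; θ=atan2(y, x)=83.7674° ≈ 83.8°
Leg 2: φ1=0.6147364, φ2=0.8841821, Δφ=0.2694457, Δλ=1.4704835 rad; a=sin²(Δφ/2)+cosφ1·cosφ2·sin²(Δλ/2)=0.2510435338; c=2·atan2(√a, √(1-a))=1.049605817; dist=6371·c=6687.039 ≈ 6687.0 km; running total=12058.9 km
Leg 2 bearing: y=sinΔλ·cosφ2=0.63073551, x=cosφ1·sinφ2-sinφ1·cosφ2·cosΔλ=0.59519360; θ=atan2(y, x)=46.6606° ≈ 46.7°
Leg 3: φ1=0.8841821, φ2=-0.4004431, Δφ=-1.2846252, Δλ=-2.6317715 rad; a=sin²(Δφ/2)+cosφ1·cosφ2·sin²(Δλ/2)=0.9055124852; c=2·atan2(√a, √(1-a))=2.516698372; dist=6371·c=16033.885 ≈ 16033.9 km; running total=28092.8 km
Leg 3 bearing: y=sinΔλ·cosφ2=-0.44941299, x=cosφ1·sinφ2-sinφ1·cosφ2·cosΔλ=0.37452165; θ=atan2(y, x)=-50.1936° <0 so +360° → 309.8064° ≈ 309.8°
Leg 4: φ1=-0.4004431, φ2=-0.2354589, Δφ=0.1649842, Δλ=2.5050117 rad; a=sin²(Δφ/2)+cosφ1·cosφ2·sin²(Δλ/2)=0.8145707747; c=2·atan2(√a, √(1-a))=2.251244630; dist=6371·c=14342.680 ≈ 14342.7 km; running total=42435.5 km
Leg 4 bearing: y=sinΔλ·cosφ2=0.57804711, x=cosφ1·sinφ2-sinφ1·cosφ2·cosΔλ=-0.51965608; θ=atan2(y, x)=131.9551° ≈ 132.0°
Leg 5: φ1=-0.2354589, φ2=0.8633271, Δφ=1.0987860, Δλ=-3.2941135 rad; a=sin²(Δφ/2)+cosφ1·cosφ2·sin²(Δλ/2)=0.9009725407; c=2·atan2(√a, √(1-a))=2.501340390; dist=6371·c=15936.040 ≈ 15936.0 km; running total=58371.5 km
Leg 5 bearing: y=sinΔλ·cosφ2=0.09874131, x=cosφ1·sinφ2-sinφ1·cosφ2·cosΔλ=0.58918099; θ=atan2(y, x)=9.5138° ≈ 9.5°
Leg 6: φ1=0.8633271, φ2=1.1384573, Δφ=0.2751302, Δλ=1.0166333 rad; a=sin²(Δφ/2)+cosφ1·cosφ2·sin²(Δλ/2)=0.0833111297; c=2·atan2(√a, √(1-a))=0.585605203; dist=6371·c=3730.891 ≈ 3730.9 km; running total=62102.4 km
Leg 6 bearing: y=sinΔλ·cosφ2=0.35628933, x=cosφ1·sinφ2-sinφ1·cosφ2·cosΔλ=0.42253929; θ=atan2(y, x)=40.1379° ≈ 40.1°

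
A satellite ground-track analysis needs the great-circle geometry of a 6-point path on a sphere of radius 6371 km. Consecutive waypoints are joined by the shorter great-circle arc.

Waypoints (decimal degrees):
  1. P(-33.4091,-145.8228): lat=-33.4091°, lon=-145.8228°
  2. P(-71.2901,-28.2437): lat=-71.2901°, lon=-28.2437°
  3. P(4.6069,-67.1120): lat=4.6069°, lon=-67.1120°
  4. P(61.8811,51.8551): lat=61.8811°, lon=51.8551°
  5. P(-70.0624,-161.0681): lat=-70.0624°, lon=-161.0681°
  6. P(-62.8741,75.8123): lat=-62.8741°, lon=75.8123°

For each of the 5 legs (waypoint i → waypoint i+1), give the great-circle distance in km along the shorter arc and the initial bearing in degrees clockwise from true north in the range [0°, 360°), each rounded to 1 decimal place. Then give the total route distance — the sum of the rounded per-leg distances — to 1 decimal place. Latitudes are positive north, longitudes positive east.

Leg 1: dist=7402.8 km, bearing=161.9°
Leg 2: dist=8900.6 km, bearing=320.6°
Leg 3: dist=11009.9 km, bearing=24.7°
Leg 4: dist=18300.7 km, bearing=135.8°
Leg 5: dist=4588.0 km, bearing=215.4°
Total: 50202.0 km

Leg 1: φ1=-0.5830988, φ2=-1.2442470, Δφ=-0.6611482, Δλ=2.0521424 rad; a=sin²(Δφ/2)+cosφ1·cosφ2·sin²(Δλ/2)=0.3012274419; c=2·atan2(√a, √(1-a))=1.161956418; dist=6371·c=7402.824 ≈ 7402.8 km; running total=7402.8 km
Leg 1 bearing: y=sinΔλ·cosφ2=0.28432761, x=cosφ1·sinφ2-sinφ1·cosφ2·cosΔλ=-0.87241945; θ=atan2(y, x)=161.9488° ≈ 161.9°
Leg 2: φ1=-1.2442470, φ2=0.0804056, Δφ=1.3246525, Δλ=-0.6783798 rad; a=sin²(Δφ/2)+cosφ1·cosφ2·sin²(Δλ/2)=0.4135638781; c=2·atan2(√a, √(1-a))=1.397051251; dist=6371·c=8900.614 ≈ 8900.6 km; running total=16303.4 km
Leg 2 bearing: y=sinΔλ·cosφ2=-0.62550496, x=cosφ1·sinφ2-sinφ1·cosφ2·cosΔλ=0.76082766; θ=atan2(y, x)=-39.4249° <0 so +360° → 320.5751° ≈ 320.6°
Leg 3: φ1=0.0804056, φ2=1.0800289, Δφ=0.9996234, Δλ=2.0763676 rad; a=sin²(Δφ/2)+cosφ1·cosφ2·sin²(Δλ/2)=0.5783394697; c=2·atan2(√a, √(1-a))=1.728123486; dist=6371·c=11009.875 ≈ 11009.9 km; running total=27313.3 km
Leg 3 bearing: y=sinΔλ·cosφ2=0.41234189, x=cosφ1·sinφ2-sinφ1·cosφ2·cosΔλ=0.89745522; θ=atan2(y, x)=24.6767° ≈ 24.7°
Leg 4: φ1=1.0800289, φ2=-1.2228196, Δφ=-2.3028485, Δλ=-3.7162109 rad; a=sin²(Δφ/2)+cosφ1·cosφ2·sin²(Δλ/2)=0.9820061282; c=2·atan2(√a, √(1-a))=2.872499018; dist=6371·c=18300.691 ≈ 18300.7 km; running total=45614.0 km
Leg 4 bearing: y=sinΔλ·cosφ2=0.18533652, x=cosφ1·sinφ2-sinφ1·cosφ2·cosΔλ=-0.19060625; θ=atan2(y, x)=135.8031° ≈ 135.8°
Leg 5: φ1=-1.2228196, φ2=-1.0973601, Δφ=0.1254595, Δλ=4.1343429 rad; a=sin²(Δφ/2)+cosφ1·cosφ2·sin²(Δλ/2)=0.1241433525; c=2·atan2(√a, √(1-a))=0.720140171; dist=6371·c=4588.013 ≈ 4588.0 km; running total=50202.0 km
Leg 5 bearing: y=sinΔλ·cosφ2=-0.38187036, x=cosφ1·sinφ2-sinφ1·cosφ2·cosΔλ=-0.53768220; θ=atan2(y, x)=-144.6170° <0 so +360° → 215.3830° ≈ 215.4°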